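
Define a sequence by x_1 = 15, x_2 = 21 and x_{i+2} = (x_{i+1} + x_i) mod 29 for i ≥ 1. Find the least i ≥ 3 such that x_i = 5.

6

Listing terms: x_1 = 15,  x_2 = 21,  x_3 = 7,  x_4 = 28,  x_5 = 6,  x_6 = 5,  x_7 = 11,  x_8 = 16,  x_9 = 27,  x_{10} = 14,  x_{11} = 12,  x_{12} = 26,  x_{13} = 9,  x_{14} = 6,  x_{15} = 15,  x_{16} = 21.
The sequence repeats with period 14.
The value 5 first appears (with i ≥ 3) at x_6.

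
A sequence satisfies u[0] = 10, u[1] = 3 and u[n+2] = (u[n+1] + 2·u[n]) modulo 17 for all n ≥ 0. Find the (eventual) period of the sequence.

8

Computing terms: u[0] = 10,  u[1] = 3,  u[2] = 6,  u[3] = 12,  u[4] = 7,  u[5] = 14,  u[6] = 11,  u[7] = 5,  u[8] = 10,  u[9] = 3.
The sequence repeats with period 8.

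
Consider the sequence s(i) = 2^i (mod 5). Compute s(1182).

4

We have s(1) = 2, s(2) = 4, s(3) = 3, s(4) = 1, s(5) = 2.
The sequence repeats with period 4.
So s(1182) = s(1 + ((1182-1) mod 4)) = s(2) = 4.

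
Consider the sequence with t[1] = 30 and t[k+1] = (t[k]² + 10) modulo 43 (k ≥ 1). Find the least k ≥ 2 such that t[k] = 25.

6

Computing terms: t[1] = 30,  t[2] = 7,  t[3] = 16,  t[4] = 8,  t[5] = 31,  t[6] = 25,  t[7] = 33,  t[8] = 24,  t[9] = 27,  t[10] = 8.
Since t[10] = t[4] = 8, the sequence is eventually periodic: after a pre-period of length 3 it cycles with period 6.
The value 25 first appears (with k ≥ 2) at t[6].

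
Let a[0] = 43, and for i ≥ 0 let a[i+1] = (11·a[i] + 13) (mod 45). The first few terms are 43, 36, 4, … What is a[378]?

7

Computing terms: a[0] = 43; a[1] = 36; a[2] = 4; a[3] = 12; a[4] = 10; a[5] = 33; a[6] = 16; a[7] = 9; a[8] = 22; a[9] = 30; a[10] = 28; a[11] = 6; a[12] = 34; a[13] = 27; a[14] = 40; a[15] = 3; a[16] = 1; a[17] = 24; a[18] = 7; a[19] = 0; a[20] = 13; a[21] = 21; a[22] = 19; a[23] = 42; a[24] = 25; a[25] = 18; a[26] = 31; a[27] = 39; a[28] = 37; a[29] = 15; a[30] = 43.
The sequence repeats with period 30.
So a[378] = a[0 + ((378-0) mod 30)] = a[18] = 7.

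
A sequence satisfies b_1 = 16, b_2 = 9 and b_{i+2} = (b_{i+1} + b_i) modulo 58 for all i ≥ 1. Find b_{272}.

35

Computing terms: b_1 = 16,  b_2 = 9,  b_3 = 25,  b_4 = 34,  b_5 = 1,  b_6 = 35,  b_7 = 36,  b_8 = 13,  b_9 = 49,  b_{10} = 4,  b_{11} = 53,  b_{12} = 57,  b_{13} = 52,  b_{14} = 51,  b_{15} = 45,  b_{16} = 38,  b_{17} = 25,  b_{18} = 5,  b_{19} = 30,  b_{20} = 35,  b_{21} = 7,  b_{22} = 42,  b_{23} = 49,  b_{24} = 33,  b_{25} = 24,  b_{26} = 57,  b_{27} = 23,  b_{28} = 22,  b_{29} = 45,  b_{30} = 9,  b_{31} = 54,  b_{32} = 5,  b_{33} = 1,  b_{34} = 6,  b_{35} = 7,  b_{36} = 13,  b_{37} = 20,  b_{38} = 33,  b_{39} = 53,  b_{40} = 28,  b_{41} = 23,  b_{42} = 51,  b_{43} = 16,  b_{44} = 9.
Since (b_{43}, b_{44}) = (b_1, b_2) = (16, 9) (two consecutive terms determine the rest), the sequence is periodic with period 42.
So b_{272} = b_{1 + ((272-1) mod 42)} = b_{20} = 35.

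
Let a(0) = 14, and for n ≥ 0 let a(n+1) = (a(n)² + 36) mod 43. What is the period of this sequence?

7

a(0) = 14; a(1) = 17; a(2) = 24; a(3) = 10; a(4) = 7; a(5) = 42; a(6) = 37; a(7) = 29; a(8) = 17.
Since a(8) = a(1) = 17, the sequence is eventually periodic: after a pre-period of length 1 it cycles with period 7.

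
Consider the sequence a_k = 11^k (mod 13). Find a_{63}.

a_1 = 11, a_2 = 4, a_3 = 5, a_4 = 3, a_5 = 7, a_6 = 12, a_7 = 2, a_8 = 9, a_9 = 8, a_{10} = 10, a_{11} = 6, a_{12} = 1, a_{13} = 11.
The sequence repeats with period 12.
(63 - 1) mod 12 = 2, so a_{63} = a_3 = 5.

5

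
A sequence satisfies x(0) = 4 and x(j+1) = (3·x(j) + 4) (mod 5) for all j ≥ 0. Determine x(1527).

x(0) = 4,  x(1) = 1,  x(2) = 2,  x(3) = 0,  x(4) = 4.
Since x(4) = x(0) = 4, the sequence is periodic with period 4.
So x(1527) = x(0 + ((1527-0) mod 4)) = x(3) = 0.

0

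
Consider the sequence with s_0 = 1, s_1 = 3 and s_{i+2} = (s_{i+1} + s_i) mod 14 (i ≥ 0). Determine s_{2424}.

Computing terms: s_0 = 1, s_1 = 3, s_2 = 4, s_3 = 7, s_4 = 11, s_5 = 4, s_6 = 1, s_7 = 5, s_8 = 6, s_9 = 11, s_{10} = 3, s_{11} = 0, s_{12} = 3, s_{13} = 3, s_{14} = 6, s_{15} = 9, s_{16} = 1, s_{17} = 10, s_{18} = 11, s_{19} = 7, s_{20} = 4, s_{21} = 11, s_{22} = 1, s_{23} = 12, s_{24} = 13, s_{25} = 11, s_{26} = 10, s_{27} = 7, s_{28} = 3, s_{29} = 10, s_{30} = 13, s_{31} = 9, s_{32} = 8, s_{33} = 3, s_{34} = 11, s_{35} = 0, s_{36} = 11, s_{37} = 11, s_{38} = 8, s_{39} = 5, s_{40} = 13, s_{41} = 4, s_{42} = 3, s_{43} = 7, s_{44} = 10, s_{45} = 3, s_{46} = 13, s_{47} = 2, s_{48} = 1, s_{49} = 3.
Since (s_{48}, s_{49}) = (s_0, s_1) = (1, 3) (two consecutive terms determine the rest), the sequence is periodic with period 48.
(2424 - 0) mod 48 = 24, so s_{2424} = s_{24} = 13.

13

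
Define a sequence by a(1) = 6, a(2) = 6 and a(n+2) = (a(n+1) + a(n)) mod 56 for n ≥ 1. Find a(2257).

a(1) = 6, a(2) = 6, a(3) = 12, a(4) = 18, a(5) = 30, a(6) = 48, a(7) = 22, a(8) = 14, a(9) = 36, a(10) = 50, a(11) = 30, a(12) = 24, a(13) = 54, a(14) = 22, a(15) = 20, a(16) = 42, a(17) = 6, a(18) = 48, a(19) = 54, a(20) = 46, a(21) = 44, a(22) = 34, a(23) = 22, a(24) = 0, a(25) = 22, a(26) = 22, a(27) = 44, a(28) = 10, a(29) = 54, a(30) = 8, a(31) = 6, a(32) = 14, a(33) = 20, a(34) = 34, a(35) = 54, a(36) = 32, a(37) = 30, a(38) = 6, a(39) = 36, a(40) = 42, a(41) = 22, a(42) = 8, a(43) = 30, a(44) = 38, a(45) = 12, a(46) = 50, a(47) = 6, a(48) = 0, a(49) = 6, a(50) = 6.
The sequence repeats with period 48.
So a(2257) = a(1 + ((2257-1) mod 48)) = a(1) = 6.

6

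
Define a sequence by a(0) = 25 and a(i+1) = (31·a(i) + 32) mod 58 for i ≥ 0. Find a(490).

Computing terms: a(0) = 25; a(1) = 53; a(2) = 51; a(3) = 47; a(4) = 39; a(5) = 23; a(6) = 49; a(7) = 43; a(8) = 31; a(9) = 7; a(10) = 17; a(11) = 37; a(12) = 19; a(13) = 41; a(14) = 27; a(15) = 57; a(16) = 1; a(17) = 5; a(18) = 13; a(19) = 29; a(20) = 3; a(21) = 9; a(22) = 21; a(23) = 45; a(24) = 35; a(25) = 15; a(26) = 33; a(27) = 11; a(28) = 25.
The sequence repeats with period 28.
So a(490) = a(0 + ((490-0) mod 28)) = a(14) = 27.

27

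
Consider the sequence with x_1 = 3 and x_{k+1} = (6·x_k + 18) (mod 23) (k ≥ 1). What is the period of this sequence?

11

Computing terms: x_1 = 3, x_2 = 13, x_3 = 4, x_4 = 19, x_5 = 17, x_6 = 5, x_7 = 2, x_8 = 7, x_9 = 14, x_{10} = 10, x_{11} = 9, x_{12} = 3.
The sequence repeats with period 11.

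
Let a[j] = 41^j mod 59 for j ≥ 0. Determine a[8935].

9

a[0] = 1; a[1] = 41; a[2] = 29; a[3] = 9; a[4] = 15; a[5] = 25; a[6] = 22; a[7] = 17; a[8] = 48; a[9] = 21; a[10] = 35; a[11] = 19; a[12] = 12; a[13] = 20; a[14] = 53; a[15] = 49; a[16] = 3; a[17] = 5; a[18] = 28; a[19] = 27; a[20] = 45; a[21] = 16; a[22] = 7; a[23] = 51; a[24] = 26; a[25] = 4; a[26] = 46; a[27] = 57; a[28] = 36; a[29] = 1.
The sequence repeats with period 29.
So a[8935] = a[0 + ((8935-0) mod 29)] = a[3] = 9.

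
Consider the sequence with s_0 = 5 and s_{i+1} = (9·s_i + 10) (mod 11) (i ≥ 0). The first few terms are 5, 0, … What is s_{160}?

5

We have s_0 = 5,  s_1 = 0,  s_2 = 10,  s_3 = 1,  s_4 = 8,  s_5 = 5.
Since s_5 = s_0 = 5, the sequence is periodic with period 5.
So s_{160} = s_{0 + ((160-0) mod 5)} = s_0 = 5.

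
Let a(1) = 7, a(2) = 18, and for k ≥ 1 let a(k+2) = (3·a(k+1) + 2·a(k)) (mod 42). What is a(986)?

Computing terms: a(1) = 7; a(2) = 18; a(3) = 26; a(4) = 30; a(5) = 16; a(6) = 24; a(7) = 20; a(8) = 24; a(9) = 28; a(10) = 6; a(11) = 32; a(12) = 24; a(13) = 10; a(14) = 36; a(15) = 2; a(16) = 36; a(17) = 28; a(18) = 30; a(19) = 20; a(20) = 36; a(21) = 22; a(22) = 12; a(23) = 38; a(24) = 12; a(25) = 28; a(26) = 24; a(27) = 2; a(28) = 12; a(29) = 40; a(30) = 18; a(31) = 8; a(32) = 18; a(33) = 28; a(34) = 36; a(35) = 38; a(36) = 18; a(37) = 4; a(38) = 6; a(39) = 26; a(40) = 6; a(41) = 28; a(42) = 12; a(43) = 8; a(44) = 6; a(45) = 34; a(46) = 30; a(47) = 32; a(48) = 30; a(49) = 28; a(50) = 18; a(51) = 26.
Since (a(50), a(51)) = (a(2), a(3)) = (18, 26) (two consecutive terms determine the rest), the sequence is eventually periodic: after a pre-period of length 1 it cycles with period 48.
For k ≥ 2, a(k) depends only on (k - 2) mod 48. (986 - 2) mod 48 = 24, so a(986) = a(26) = 24.

24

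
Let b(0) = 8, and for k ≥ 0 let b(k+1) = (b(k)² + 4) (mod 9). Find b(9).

b(0) = 8, b(1) = 5, b(2) = 2, b(3) = 8.
The sequence repeats with period 3.
(9 - 0) mod 3 = 0, so b(9) = b(0) = 8.

8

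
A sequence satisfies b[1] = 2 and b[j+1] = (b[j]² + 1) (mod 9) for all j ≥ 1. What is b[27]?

8

We have b[1] = 2; b[2] = 5; b[3] = 8; b[4] = 2.
The sequence repeats with period 3.
So b[27] = b[1 + ((27-1) mod 3)] = b[3] = 8.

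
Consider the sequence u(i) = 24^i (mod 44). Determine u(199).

We have u(0) = 1,  u(1) = 24,  u(2) = 4,  u(3) = 8,  u(4) = 16,  u(5) = 32,  u(6) = 20,  u(7) = 40,  u(8) = 36,  u(9) = 28,  u(10) = 12,  u(11) = 24.
Since u(11) = u(1) = 24, the sequence is eventually periodic: after a pre-period of length 1 it cycles with period 10.
For i ≥ 1, u(i) depends only on (i - 1) mod 10. (199 - 1) mod 10 = 8, so u(199) = u(9) = 28.

28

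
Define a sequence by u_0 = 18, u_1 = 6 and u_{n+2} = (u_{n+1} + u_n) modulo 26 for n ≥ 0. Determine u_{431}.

16

Computing terms: u_0 = 18, u_1 = 6, u_2 = 24, u_3 = 4, u_4 = 2, u_5 = 6, u_6 = 8, u_7 = 14, u_8 = 22, u_9 = 10, u_{10} = 6, u_{11} = 16, u_{12} = 22, u_{13} = 12, u_{14} = 8, u_{15} = 20, u_{16} = 2, u_{17} = 22, u_{18} = 24, u_{19} = 20, u_{20} = 18, u_{21} = 12, u_{22} = 4, u_{23} = 16, u_{24} = 20, u_{25} = 10, u_{26} = 4, u_{27} = 14, u_{28} = 18, u_{29} = 6.
Since (u_{28}, u_{29}) = (u_0, u_1) = (18, 6) (two consecutive terms determine the rest), the sequence is periodic with period 28.
So u_{431} = u_{0 + ((431-0) mod 28)} = u_{11} = 16.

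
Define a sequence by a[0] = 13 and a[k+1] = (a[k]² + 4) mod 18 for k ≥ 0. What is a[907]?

11

Computing terms: a[0] = 13,  a[1] = 11,  a[2] = 17,  a[3] = 5,  a[4] = 11.
Since a[4] = a[1] = 11, the sequence is eventually periodic: after a pre-period of length 1 it cycles with period 3.
For k ≥ 1, a[k] depends only on (k - 1) mod 3. (907 - 1) mod 3 = 0, so a[907] = a[1] = 11.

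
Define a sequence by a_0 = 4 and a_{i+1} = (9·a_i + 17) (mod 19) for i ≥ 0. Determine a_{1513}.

a_0 = 4, a_1 = 15, a_2 = 0, a_3 = 17, a_4 = 18, a_5 = 8, a_6 = 13, a_7 = 1, a_8 = 7, a_9 = 4.
The sequence repeats with period 9.
(1513 - 0) mod 9 = 1, so a_{1513} = a_1 = 15.

15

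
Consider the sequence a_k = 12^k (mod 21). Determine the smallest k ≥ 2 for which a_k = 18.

2

Computing terms: a_1 = 12, a_2 = 18, a_3 = 6, a_4 = 9, a_5 = 3, a_6 = 15, a_7 = 12.
Since a_7 = a_1 = 12, the sequence is periodic with period 6.
The value 18 first appears (with k ≥ 2) at a_2.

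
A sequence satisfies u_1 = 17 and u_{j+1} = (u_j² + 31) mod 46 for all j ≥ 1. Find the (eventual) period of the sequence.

Listing terms: u_1 = 17,  u_2 = 44,  u_3 = 35,  u_4 = 14,  u_5 = 43,  u_6 = 40,  u_7 = 21,  u_8 = 12,  u_9 = 37,  u_{10} = 20,  u_{11} = 17.
Since u_{11} = u_1 = 17, the sequence is periodic with period 10.

10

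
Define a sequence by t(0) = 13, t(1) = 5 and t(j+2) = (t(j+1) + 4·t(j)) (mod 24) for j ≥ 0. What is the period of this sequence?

8

Computing terms: t(0) = 13, t(1) = 5, t(2) = 9, t(3) = 5, t(4) = 17, t(5) = 13, t(6) = 9, t(7) = 13, t(8) = 1, t(9) = 5, t(10) = 9.
Since (t(9), t(10)) = (t(1), t(2)) = (5, 9) (two consecutive terms determine the rest), the sequence is eventually periodic: after a pre-period of length 1 it cycles with period 8.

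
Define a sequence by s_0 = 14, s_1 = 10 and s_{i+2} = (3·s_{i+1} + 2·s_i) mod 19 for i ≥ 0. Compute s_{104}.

7

Computing terms: s_0 = 14; s_1 = 10; s_2 = 1; s_3 = 4; s_4 = 14; s_5 = 12; s_6 = 7; s_7 = 7; s_8 = 16; s_9 = 5; s_{10} = 9; s_{11} = 18; s_{12} = 15; s_{13} = 5; s_{14} = 7; s_{15} = 12; s_{16} = 12; s_{17} = 3; s_{18} = 14; s_{19} = 10.
The sequence repeats with period 18.
So s_{104} = s_{0 + ((104-0) mod 18)} = s_{14} = 7.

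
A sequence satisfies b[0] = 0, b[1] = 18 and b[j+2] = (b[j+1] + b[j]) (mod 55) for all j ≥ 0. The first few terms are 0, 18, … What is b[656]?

1

We have b[0] = 0, b[1] = 18, b[2] = 18, b[3] = 36, b[4] = 54, b[5] = 35, b[6] = 34, b[7] = 14, b[8] = 48, b[9] = 7, b[10] = 0, b[11] = 7, b[12] = 7, b[13] = 14, b[14] = 21, b[15] = 35, b[16] = 1, b[17] = 36, b[18] = 37, b[19] = 18, b[20] = 0, b[21] = 18.
Since (b[20], b[21]) = (b[0], b[1]) = (0, 18) (two consecutive terms determine the rest), the sequence is periodic with period 20.
So b[656] = b[0 + ((656-0) mod 20)] = b[16] = 1.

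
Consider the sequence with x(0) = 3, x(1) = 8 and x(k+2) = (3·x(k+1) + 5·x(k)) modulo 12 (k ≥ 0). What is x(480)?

3

Computing terms: x(0) = 3, x(1) = 8, x(2) = 3, x(3) = 1, x(4) = 6, x(5) = 11, x(6) = 3, x(7) = 4, x(8) = 3, x(9) = 5, x(10) = 6, x(11) = 7, x(12) = 3, x(13) = 8.
Since (x(12), x(13)) = (x(0), x(1)) = (3, 8) (two consecutive terms determine the rest), the sequence is periodic with period 12.
So x(480) = x(0 + ((480-0) mod 12)) = x(0) = 3.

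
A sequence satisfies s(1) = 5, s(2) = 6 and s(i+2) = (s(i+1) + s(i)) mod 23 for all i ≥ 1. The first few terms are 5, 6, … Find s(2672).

20

s(1) = 5; s(2) = 6; s(3) = 11; s(4) = 17; s(5) = 5; s(6) = 22; s(7) = 4; s(8) = 3; s(9) = 7; s(10) = 10; s(11) = 17; s(12) = 4; s(13) = 21; s(14) = 2; s(15) = 0; s(16) = 2; s(17) = 2; s(18) = 4; s(19) = 6; s(20) = 10; s(21) = 16; s(22) = 3; s(23) = 19; s(24) = 22; s(25) = 18; s(26) = 17; s(27) = 12; s(28) = 6; s(29) = 18; s(30) = 1; s(31) = 19; s(32) = 20; s(33) = 16; s(34) = 13; s(35) = 6; s(36) = 19; s(37) = 2; s(38) = 21; s(39) = 0; s(40) = 21; s(41) = 21; s(42) = 19; s(43) = 17; s(44) = 13; s(45) = 7; s(46) = 20; s(47) = 4; s(48) = 1; s(49) = 5; s(50) = 6.
The sequence repeats with period 48.
So s(2672) = s(1 + ((2672-1) mod 48)) = s(32) = 20.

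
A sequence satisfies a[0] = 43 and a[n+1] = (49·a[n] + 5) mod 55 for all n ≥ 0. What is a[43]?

52

We have a[0] = 43,  a[1] = 22,  a[2] = 38,  a[3] = 52,  a[4] = 23,  a[5] = 32,  a[6] = 33,  a[7] = 27,  a[8] = 8,  a[9] = 12,  a[10] = 43.
The sequence repeats with period 10.
So a[43] = a[0 + ((43-0) mod 10)] = a[3] = 52.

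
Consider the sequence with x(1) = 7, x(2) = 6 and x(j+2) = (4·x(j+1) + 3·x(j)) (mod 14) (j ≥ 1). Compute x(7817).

x(1) = 7; x(2) = 6; x(3) = 3; x(4) = 2; x(5) = 3; x(6) = 4; x(7) = 11; x(8) = 0; x(9) = 5; x(10) = 6; x(11) = 11; x(12) = 6; x(13) = 1; x(14) = 8; x(15) = 7; x(16) = 10; x(17) = 5; x(18) = 8; x(19) = 5; x(20) = 2; x(21) = 9; x(22) = 0; x(23) = 13; x(24) = 10; x(25) = 9; x(26) = 10; x(27) = 11; x(28) = 4; x(29) = 7; x(30) = 12; x(31) = 13; x(32) = 4; x(33) = 13; x(34) = 8; x(35) = 1; x(36) = 0; x(37) = 3; x(38) = 12; x(39) = 1; x(40) = 12; x(41) = 9; x(42) = 2; x(43) = 7; x(44) = 6.
Since (x(43), x(44)) = (x(1), x(2)) = (7, 6) (two consecutive terms determine the rest), the sequence is periodic with period 42.
So x(7817) = x(1 + ((7817-1) mod 42)) = x(5) = 3.

3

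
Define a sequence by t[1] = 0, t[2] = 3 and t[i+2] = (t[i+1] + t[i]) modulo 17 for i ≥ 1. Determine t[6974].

12

Computing terms: t[1] = 0; t[2] = 3; t[3] = 3; t[4] = 6; t[5] = 9; t[6] = 15; t[7] = 7; t[8] = 5; t[9] = 12; t[10] = 0; t[11] = 12; t[12] = 12; t[13] = 7; t[14] = 2; t[15] = 9; t[16] = 11; t[17] = 3; t[18] = 14; t[19] = 0; t[20] = 14; t[21] = 14; t[22] = 11; t[23] = 8; t[24] = 2; t[25] = 10; t[26] = 12; t[27] = 5; t[28] = 0; t[29] = 5; t[30] = 5; t[31] = 10; t[32] = 15; t[33] = 8; t[34] = 6; t[35] = 14; t[36] = 3; t[37] = 0; t[38] = 3.
Since (t[37], t[38]) = (t[1], t[2]) = (0, 3) (two consecutive terms determine the rest), the sequence is periodic with period 36.
(6974 - 1) mod 36 = 25, so t[6974] = t[26] = 12.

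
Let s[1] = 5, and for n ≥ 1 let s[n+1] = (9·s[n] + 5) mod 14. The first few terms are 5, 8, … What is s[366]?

s[1] = 5, s[2] = 8, s[3] = 7, s[4] = 12, s[5] = 1, s[6] = 0, s[7] = 5.
Since s[7] = s[1] = 5, the sequence is periodic with period 6.
So s[366] = s[1 + ((366-1) mod 6)] = s[6] = 0.

0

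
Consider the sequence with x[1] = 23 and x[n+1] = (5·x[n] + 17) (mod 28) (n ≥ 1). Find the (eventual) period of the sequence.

x[1] = 23; x[2] = 20; x[3] = 5; x[4] = 14; x[5] = 3; x[6] = 4; x[7] = 9; x[8] = 6; x[9] = 19; x[10] = 0; x[11] = 17; x[12] = 18; x[13] = 23.
The sequence repeats with period 12.

12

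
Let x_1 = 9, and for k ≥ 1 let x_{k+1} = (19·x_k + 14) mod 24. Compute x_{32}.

x_1 = 9, x_2 = 17, x_3 = 1, x_4 = 9.
The sequence repeats with period 3.
(32 - 1) mod 3 = 1, so x_{32} = x_2 = 17.

17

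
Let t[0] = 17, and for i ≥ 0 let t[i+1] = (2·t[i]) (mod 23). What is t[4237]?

22

Listing terms: t[0] = 17, t[1] = 11, t[2] = 22, t[3] = 21, t[4] = 19, t[5] = 15, t[6] = 7, t[7] = 14, t[8] = 5, t[9] = 10, t[10] = 20, t[11] = 17.
Since t[11] = t[0] = 17, the sequence is periodic with period 11.
(4237 - 0) mod 11 = 2, so t[4237] = t[2] = 22.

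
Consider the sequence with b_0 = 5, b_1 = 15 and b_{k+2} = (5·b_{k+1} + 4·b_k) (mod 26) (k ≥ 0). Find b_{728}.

19

Listing terms: b_0 = 5; b_1 = 15; b_2 = 17; b_3 = 15; b_4 = 13; b_5 = 21; b_6 = 1; b_7 = 11; b_8 = 7; b_9 = 1; b_{10} = 7; b_{11} = 13; b_{12} = 15; b_{13} = 23; b_{14} = 19; b_{15} = 5; b_{16} = 23; b_{17} = 5; b_{18} = 13; b_{19} = 7; b_{20} = 9; b_{21} = 21; b_{22} = 11; b_{23} = 9; b_{24} = 11; b_{25} = 13; b_{26} = 5; b_{27} = 25; b_{28} = 15; b_{29} = 19; b_{30} = 25; b_{31} = 19; b_{32} = 13; b_{33} = 11; b_{34} = 3; b_{35} = 7; b_{36} = 21; b_{37} = 3; b_{38} = 21; b_{39} = 13; b_{40} = 19; b_{41} = 17; b_{42} = 5; b_{43} = 15.
Since (b_{42}, b_{43}) = (b_0, b_1) = (5, 15) (two consecutive terms determine the rest), the sequence is periodic with period 42.
So b_{728} = b_{0 + ((728-0) mod 42)} = b_{14} = 19.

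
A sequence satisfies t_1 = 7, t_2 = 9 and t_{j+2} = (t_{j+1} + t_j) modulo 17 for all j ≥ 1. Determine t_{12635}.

5

We have t_1 = 7,  t_2 = 9,  t_3 = 16,  t_4 = 8,  t_5 = 7,  t_6 = 15,  t_7 = 5,  t_8 = 3,  t_9 = 8,  t_{10} = 11,  t_{11} = 2,  t_{12} = 13,  t_{13} = 15,  t_{14} = 11,  t_{15} = 9,  t_{16} = 3,  t_{17} = 12,  t_{18} = 15,  t_{19} = 10,  t_{20} = 8,  t_{21} = 1,  t_{22} = 9,  t_{23} = 10,  t_{24} = 2,  t_{25} = 12,  t_{26} = 14,  t_{27} = 9,  t_{28} = 6,  t_{29} = 15,  t_{30} = 4,  t_{31} = 2,  t_{32} = 6,  t_{33} = 8,  t_{34} = 14,  t_{35} = 5,  t_{36} = 2,  t_{37} = 7,  t_{38} = 9.
Since (t_{37}, t_{38}) = (t_1, t_2) = (7, 9) (two consecutive terms determine the rest), the sequence is periodic with period 36.
So t_{12635} = t_{1 + ((12635-1) mod 36)} = t_{35} = 5.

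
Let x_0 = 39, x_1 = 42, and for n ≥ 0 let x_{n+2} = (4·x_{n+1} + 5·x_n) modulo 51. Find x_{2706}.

x_0 = 39, x_1 = 42, x_2 = 6, x_3 = 30, x_4 = 48, x_5 = 36, x_6 = 27, x_7 = 33, x_8 = 12, x_9 = 9, x_{10} = 45, x_{11} = 21, x_{12} = 3, x_{13} = 15, x_{14} = 24, x_{15} = 18, x_{16} = 39, x_{17} = 42.
Since (x_{16}, x_{17}) = (x_0, x_1) = (39, 42) (two consecutive terms determine the rest), the sequence is periodic with period 16.
So x_{2706} = x_{0 + ((2706-0) mod 16)} = x_2 = 6.

6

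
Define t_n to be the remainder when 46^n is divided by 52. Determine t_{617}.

24

Listing terms: t_1 = 46,  t_2 = 36,  t_3 = 44,  t_4 = 48,  t_5 = 24,  t_6 = 12,  t_7 = 32,  t_8 = 16,  t_9 = 8,  t_{10} = 4,  t_{11} = 28,  t_{12} = 40,  t_{13} = 20,  t_{14} = 36.
Since t_{14} = t_2 = 36, the sequence is eventually periodic: after a pre-period of length 1 it cycles with period 12.
For n ≥ 2, t_n depends only on (n - 2) mod 12. (617 - 2) mod 12 = 3, so t_{617} = t_5 = 24.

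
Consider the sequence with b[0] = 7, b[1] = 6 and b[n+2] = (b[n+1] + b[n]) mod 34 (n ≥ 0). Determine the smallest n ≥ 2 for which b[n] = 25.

12

We have b[0] = 7; b[1] = 6; b[2] = 13; b[3] = 19; b[4] = 32; b[5] = 17; b[6] = 15; b[7] = 32; b[8] = 13; b[9] = 11; b[10] = 24; b[11] = 1; b[12] = 25; b[13] = 26; b[14] = 17; b[15] = 9; b[16] = 26; b[17] = 1; b[18] = 27; b[19] = 28; b[20] = 21; b[21] = 15; b[22] = 2; b[23] = 17; b[24] = 19; b[25] = 2; b[26] = 21; b[27] = 23; b[28] = 10; b[29] = 33; b[30] = 9; b[31] = 8; b[32] = 17; b[33] = 25; b[34] = 8; b[35] = 33; b[36] = 7; b[37] = 6.
Since (b[36], b[37]) = (b[0], b[1]) = (7, 6) (two consecutive terms determine the rest), the sequence is periodic with period 36.
The value 25 first appears (with n ≥ 2) at b[12].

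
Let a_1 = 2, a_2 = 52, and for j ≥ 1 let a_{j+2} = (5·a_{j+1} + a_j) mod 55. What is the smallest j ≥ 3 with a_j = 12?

17

We have a_1 = 2, a_2 = 52, a_3 = 42, a_4 = 42, a_5 = 32, a_6 = 37, a_7 = 52, a_8 = 22, a_9 = 52, a_{10} = 7, a_{11} = 32, a_{12} = 2, a_{13} = 42, a_{14} = 47, a_{15} = 2, a_{16} = 2, a_{17} = 12, a_{18} = 7, a_{19} = 47, a_{20} = 22, a_{21} = 47, a_{22} = 37, a_{23} = 12, a_{24} = 42, a_{25} = 2, a_{26} = 52.
The sequence repeats with period 24.
The value 12 first appears (with j ≥ 3) at a_{17}.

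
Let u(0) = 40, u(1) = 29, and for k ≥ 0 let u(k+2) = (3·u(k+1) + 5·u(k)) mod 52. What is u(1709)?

33

Computing terms: u(0) = 40,  u(1) = 29,  u(2) = 27,  u(3) = 18,  u(4) = 33,  u(5) = 33,  u(6) = 4,  u(7) = 21,  u(8) = 31,  u(9) = 42,  u(10) = 21,  u(11) = 13,  u(12) = 40,  u(13) = 29.
Since (u(12), u(13)) = (u(0), u(1)) = (40, 29) (two consecutive terms determine the rest), the sequence is periodic with period 12.
(1709 - 0) mod 12 = 5, so u(1709) = u(5) = 33.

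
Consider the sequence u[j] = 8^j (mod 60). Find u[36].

16

u[0] = 1,  u[1] = 8,  u[2] = 4,  u[3] = 32,  u[4] = 16,  u[5] = 8.
Since u[5] = u[1] = 8, the sequence is eventually periodic: after a pre-period of length 1 it cycles with period 4.
For j ≥ 1, u[j] depends only on (j - 1) mod 4. (36 - 1) mod 4 = 3, so u[36] = u[4] = 16.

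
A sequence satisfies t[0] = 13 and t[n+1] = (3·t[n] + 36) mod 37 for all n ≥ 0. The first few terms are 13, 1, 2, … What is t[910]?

t[0] = 13,  t[1] = 1,  t[2] = 2,  t[3] = 5,  t[4] = 14,  t[5] = 4,  t[6] = 11,  t[7] = 32,  t[8] = 21,  t[9] = 25,  t[10] = 0,  t[11] = 36,  t[12] = 33,  t[13] = 24,  t[14] = 34,  t[15] = 27,  t[16] = 6,  t[17] = 17,  t[18] = 13.
The sequence repeats with period 18.
(910 - 0) mod 18 = 10, so t[910] = t[10] = 0.

0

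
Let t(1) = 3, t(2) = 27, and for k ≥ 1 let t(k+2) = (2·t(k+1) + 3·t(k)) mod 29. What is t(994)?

Computing terms: t(1) = 3, t(2) = 27, t(3) = 5, t(4) = 4, t(5) = 23, t(6) = 0, t(7) = 11, t(8) = 22, t(9) = 19, t(10) = 17, t(11) = 4, t(12) = 1, t(13) = 14, t(14) = 2, t(15) = 17, t(16) = 11, t(17) = 15, t(18) = 5, t(19) = 26, t(20) = 9, t(21) = 9, t(22) = 16, t(23) = 1, t(24) = 21, t(25) = 16, t(26) = 8, t(27) = 6, t(28) = 7, t(29) = 3, t(30) = 27.
The sequence repeats with period 28.
(994 - 1) mod 28 = 13, so t(994) = t(14) = 2.

2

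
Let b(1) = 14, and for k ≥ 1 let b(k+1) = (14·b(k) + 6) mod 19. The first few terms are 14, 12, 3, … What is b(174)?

Listing terms: b(1) = 14; b(2) = 12; b(3) = 3; b(4) = 10; b(5) = 13; b(6) = 17; b(7) = 16; b(8) = 2; b(9) = 15; b(10) = 7; b(11) = 9; b(12) = 18; b(13) = 11; b(14) = 8; b(15) = 4; b(16) = 5; b(17) = 0; b(18) = 6; b(19) = 14.
The sequence repeats with period 18.
(174 - 1) mod 18 = 11, so b(174) = b(12) = 18.

18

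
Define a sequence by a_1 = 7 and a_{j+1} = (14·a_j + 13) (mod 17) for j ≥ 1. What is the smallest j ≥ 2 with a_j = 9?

2

Computing terms: a_1 = 7,  a_2 = 9,  a_3 = 3,  a_4 = 4,  a_5 = 1,  a_6 = 10,  a_7 = 0,  a_8 = 13,  a_9 = 8,  a_{10} = 6,  a_{11} = 12,  a_{12} = 11,  a_{13} = 14,  a_{14} = 5,  a_{15} = 15,  a_{16} = 2,  a_{17} = 7.
The sequence repeats with period 16.
The value 9 first appears (with j ≥ 2) at a_2.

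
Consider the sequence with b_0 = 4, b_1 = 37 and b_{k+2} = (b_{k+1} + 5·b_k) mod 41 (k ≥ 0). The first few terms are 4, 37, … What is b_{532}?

20

b_0 = 4, b_1 = 37, b_2 = 16, b_3 = 37, b_4 = 35, b_5 = 15, b_6 = 26, b_7 = 19, b_8 = 26, b_9 = 39, b_{10} = 5, b_{11} = 36, b_{12} = 20, b_{13} = 36, b_{14} = 13, b_{15} = 29, b_{16} = 12, b_{17} = 34, b_{18} = 12, b_{19} = 18, b_{20} = 37, b_{21} = 4, b_{22} = 25, b_{23} = 4, b_{24} = 6, b_{25} = 26, b_{26} = 15, b_{27} = 22, b_{28} = 15, b_{29} = 2, b_{30} = 36, b_{31} = 5, b_{32} = 21, b_{33} = 5, b_{34} = 28, b_{35} = 12, b_{36} = 29, b_{37} = 7, b_{38} = 29, b_{39} = 23, b_{40} = 4, b_{41} = 37.
Since (b_{40}, b_{41}) = (b_0, b_1) = (4, 37) (two consecutive terms determine the rest), the sequence is periodic with period 40.
So b_{532} = b_{0 + ((532-0) mod 40)} = b_{12} = 20.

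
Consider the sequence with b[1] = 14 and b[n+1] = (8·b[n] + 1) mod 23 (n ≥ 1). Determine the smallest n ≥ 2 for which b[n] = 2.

8

Computing terms: b[1] = 14; b[2] = 21; b[3] = 8; b[4] = 19; b[5] = 15; b[6] = 6; b[7] = 3; b[8] = 2; b[9] = 17; b[10] = 22; b[11] = 16; b[12] = 14.
The sequence repeats with period 11.
The value 2 first appears (with n ≥ 2) at b[8].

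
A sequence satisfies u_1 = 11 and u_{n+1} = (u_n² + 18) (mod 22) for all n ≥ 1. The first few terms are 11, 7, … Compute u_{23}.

u_1 = 11,  u_2 = 7,  u_3 = 1,  u_4 = 19,  u_5 = 5,  u_6 = 21,  u_7 = 19.
Since u_7 = u_4 = 19, the sequence is eventually periodic: after a pre-period of length 3 it cycles with period 3.
For n ≥ 4, u_n depends only on (n - 4) mod 3. (23 - 4) mod 3 = 1, so u_{23} = u_5 = 5.

5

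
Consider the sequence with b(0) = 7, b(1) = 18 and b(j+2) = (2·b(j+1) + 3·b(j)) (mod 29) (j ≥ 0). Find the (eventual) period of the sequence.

Computing terms: b(0) = 7, b(1) = 18, b(2) = 28, b(3) = 23, b(4) = 14, b(5) = 10, b(6) = 4, b(7) = 9, b(8) = 1, b(9) = 0, b(10) = 3, b(11) = 6, b(12) = 21, b(13) = 2, b(14) = 9, b(15) = 24, b(16) = 17, b(17) = 19, b(18) = 2, b(19) = 3, b(20) = 12, b(21) = 4, b(22) = 15, b(23) = 13, b(24) = 13, b(25) = 7, b(26) = 24, b(27) = 11, b(28) = 7, b(29) = 18.
The sequence repeats with period 28.

28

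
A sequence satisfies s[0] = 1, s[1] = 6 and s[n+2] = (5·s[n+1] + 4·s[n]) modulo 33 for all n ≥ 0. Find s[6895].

16

Listing terms: s[0] = 1; s[1] = 6; s[2] = 1; s[3] = 29; s[4] = 17; s[5] = 3; s[6] = 17; s[7] = 31; s[8] = 25; s[9] = 18; s[10] = 25; s[11] = 32; s[12] = 29; s[13] = 9; s[14] = 29; s[15] = 16; s[16] = 31; s[17] = 21; s[18] = 31; s[19] = 8; s[20] = 32; s[21] = 27; s[22] = 32; s[23] = 4; s[24] = 16; s[25] = 30; s[26] = 16; s[27] = 2; s[28] = 8; s[29] = 15; s[30] = 8; s[31] = 1; s[32] = 4; s[33] = 24; s[34] = 4; s[35] = 17; s[36] = 2; s[37] = 12; s[38] = 2; s[39] = 25; s[40] = 1; s[41] = 6.
The sequence repeats with period 40.
So s[6895] = s[0 + ((6895-0) mod 40)] = s[15] = 16.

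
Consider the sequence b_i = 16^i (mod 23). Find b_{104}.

6

b_0 = 1,  b_1 = 16,  b_2 = 3,  b_3 = 2,  b_4 = 9,  b_5 = 6,  b_6 = 4,  b_7 = 18,  b_8 = 12,  b_9 = 8,  b_{10} = 13,  b_{11} = 1.
The sequence repeats with period 11.
So b_{104} = b_{0 + ((104-0) mod 11)} = b_5 = 6.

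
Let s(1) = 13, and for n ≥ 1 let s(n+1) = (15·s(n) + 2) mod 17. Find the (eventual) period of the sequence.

8

Computing terms: s(1) = 13, s(2) = 10, s(3) = 16, s(4) = 4, s(5) = 11, s(6) = 14, s(7) = 8, s(8) = 3, s(9) = 13.
The sequence repeats with period 8.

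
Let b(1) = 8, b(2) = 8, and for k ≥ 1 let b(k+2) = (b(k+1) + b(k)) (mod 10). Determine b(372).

2

We have b(1) = 8; b(2) = 8; b(3) = 6; b(4) = 4; b(5) = 0; b(6) = 4; b(7) = 4; b(8) = 8; b(9) = 2; b(10) = 0; b(11) = 2; b(12) = 2; b(13) = 4; b(14) = 6; b(15) = 0; b(16) = 6; b(17) = 6; b(18) = 2; b(19) = 8; b(20) = 0; b(21) = 8; b(22) = 8.
Since (b(21), b(22)) = (b(1), b(2)) = (8, 8) (two consecutive terms determine the rest), the sequence is periodic with period 20.
(372 - 1) mod 20 = 11, so b(372) = b(12) = 2.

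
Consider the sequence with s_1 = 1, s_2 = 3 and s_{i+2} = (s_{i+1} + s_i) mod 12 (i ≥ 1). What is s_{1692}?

Computing terms: s_1 = 1; s_2 = 3; s_3 = 4; s_4 = 7; s_5 = 11; s_6 = 6; s_7 = 5; s_8 = 11; s_9 = 4; s_{10} = 3; s_{11} = 7; s_{12} = 10; s_{13} = 5; s_{14} = 3; s_{15} = 8; s_{16} = 11; s_{17} = 7; s_{18} = 6; s_{19} = 1; s_{20} = 7; s_{21} = 8; s_{22} = 3; s_{23} = 11; s_{24} = 2; s_{25} = 1; s_{26} = 3.
The sequence repeats with period 24.
(1692 - 1) mod 24 = 11, so s_{1692} = s_{12} = 10.

10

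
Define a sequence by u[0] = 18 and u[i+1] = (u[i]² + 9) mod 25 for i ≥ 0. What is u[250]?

18

We have u[0] = 18,  u[1] = 8,  u[2] = 23,  u[3] = 13,  u[4] = 3,  u[5] = 18.
Since u[5] = u[0] = 18, the sequence is periodic with period 5.
(250 - 0) mod 5 = 0, so u[250] = u[0] = 18.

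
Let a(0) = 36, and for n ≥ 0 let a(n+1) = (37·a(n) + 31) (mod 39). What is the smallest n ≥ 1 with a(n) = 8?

Computing terms: a(0) = 36; a(1) = 37; a(2) = 35; a(3) = 0; a(4) = 31; a(5) = 8; a(6) = 15; a(7) = 1; a(8) = 29; a(9) = 12; a(10) = 7; a(11) = 17; a(12) = 36.
Since a(12) = a(0) = 36, the sequence is periodic with period 12.
The value 8 first appears (with n ≥ 1) at a(5).

5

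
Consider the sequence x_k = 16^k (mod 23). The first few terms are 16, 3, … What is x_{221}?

Computing terms: x_1 = 16,  x_2 = 3,  x_3 = 2,  x_4 = 9,  x_5 = 6,  x_6 = 4,  x_7 = 18,  x_8 = 12,  x_9 = 8,  x_{10} = 13,  x_{11} = 1,  x_{12} = 16.
Since x_{12} = x_1 = 16, the sequence is periodic with period 11.
So x_{221} = x_{1 + ((221-1) mod 11)} = x_1 = 16.

16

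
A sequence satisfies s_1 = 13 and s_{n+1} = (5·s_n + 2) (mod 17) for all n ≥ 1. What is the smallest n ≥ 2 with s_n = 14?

3

Computing terms: s_1 = 13,  s_2 = 16,  s_3 = 14,  s_4 = 4,  s_5 = 5,  s_6 = 10,  s_7 = 1,  s_8 = 7,  s_9 = 3,  s_{10} = 0,  s_{11} = 2,  s_{12} = 12,  s_{13} = 11,  s_{14} = 6,  s_{15} = 15,  s_{16} = 9,  s_{17} = 13.
The sequence repeats with period 16.
The value 14 first appears (with n ≥ 2) at s_3.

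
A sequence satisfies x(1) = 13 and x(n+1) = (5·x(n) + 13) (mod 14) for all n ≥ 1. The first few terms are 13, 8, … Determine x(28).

x(1) = 13; x(2) = 8; x(3) = 11; x(4) = 12; x(5) = 3; x(6) = 0; x(7) = 13.
The sequence repeats with period 6.
(28 - 1) mod 6 = 3, so x(28) = x(4) = 12.

12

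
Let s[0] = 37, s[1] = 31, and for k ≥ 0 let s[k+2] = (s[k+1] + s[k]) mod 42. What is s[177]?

s[0] = 37; s[1] = 31; s[2] = 26; s[3] = 15; s[4] = 41; s[5] = 14; s[6] = 13; s[7] = 27; s[8] = 40; s[9] = 25; s[10] = 23; s[11] = 6; s[12] = 29; s[13] = 35; s[14] = 22; s[15] = 15; s[16] = 37; s[17] = 10; s[18] = 5; s[19] = 15; s[20] = 20; s[21] = 35; s[22] = 13; s[23] = 6; s[24] = 19; s[25] = 25; s[26] = 2; s[27] = 27; s[28] = 29; s[29] = 14; s[30] = 1; s[31] = 15; s[32] = 16; s[33] = 31; s[34] = 5; s[35] = 36; s[36] = 41; s[37] = 35; s[38] = 34; s[39] = 27; s[40] = 19; s[41] = 4; s[42] = 23; s[43] = 27; s[44] = 8; s[45] = 35; s[46] = 1; s[47] = 36; s[48] = 37; s[49] = 31.
The sequence repeats with period 48.
So s[177] = s[0 + ((177-0) mod 48)] = s[33] = 31.

31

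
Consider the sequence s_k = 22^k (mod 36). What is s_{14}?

16

Computing terms: s_1 = 22; s_2 = 16; s_3 = 28; s_4 = 4; s_5 = 16.
Since s_5 = s_2 = 16, the sequence is eventually periodic: after a pre-period of length 1 it cycles with period 3.
For k ≥ 2, s_k depends only on (k - 2) mod 3. (14 - 2) mod 3 = 0, so s_{14} = s_2 = 16.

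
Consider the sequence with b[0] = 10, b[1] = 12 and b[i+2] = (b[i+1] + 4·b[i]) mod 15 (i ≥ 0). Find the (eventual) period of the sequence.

24

We have b[0] = 10, b[1] = 12, b[2] = 7, b[3] = 10, b[4] = 8, b[5] = 3, b[6] = 5, b[7] = 2, b[8] = 7, b[9] = 0, b[10] = 13, b[11] = 13, b[12] = 5, b[13] = 12, b[14] = 2, b[15] = 5, b[16] = 13, b[17] = 3, b[18] = 10, b[19] = 7, b[20] = 2, b[21] = 0, b[22] = 8, b[23] = 8, b[24] = 10, b[25] = 12.
The sequence repeats with period 24.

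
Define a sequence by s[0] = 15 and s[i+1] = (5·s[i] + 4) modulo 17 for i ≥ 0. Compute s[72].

0

Listing terms: s[0] = 15, s[1] = 11, s[2] = 8, s[3] = 10, s[4] = 3, s[5] = 2, s[6] = 14, s[7] = 6, s[8] = 0, s[9] = 4, s[10] = 7, s[11] = 5, s[12] = 12, s[13] = 13, s[14] = 1, s[15] = 9, s[16] = 15.
The sequence repeats with period 16.
(72 - 0) mod 16 = 8, so s[72] = s[8] = 0.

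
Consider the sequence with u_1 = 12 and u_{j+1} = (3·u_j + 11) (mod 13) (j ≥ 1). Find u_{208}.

u_1 = 12,  u_2 = 8,  u_3 = 9,  u_4 = 12.
The sequence repeats with period 3.
(208 - 1) mod 3 = 0, so u_{208} = u_1 = 12.

12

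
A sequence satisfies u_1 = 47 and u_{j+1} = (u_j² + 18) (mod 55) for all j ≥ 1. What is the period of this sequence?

Listing terms: u_1 = 47, u_2 = 27, u_3 = 32, u_4 = 52, u_5 = 27.
Since u_5 = u_2 = 27, the sequence is eventually periodic: after a pre-period of length 1 it cycles with period 3.

3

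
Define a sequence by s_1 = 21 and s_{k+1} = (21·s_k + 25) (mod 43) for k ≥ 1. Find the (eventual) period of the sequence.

s_1 = 21; s_2 = 36; s_3 = 7; s_4 = 0; s_5 = 25; s_6 = 34; s_7 = 8; s_8 = 21.
The sequence repeats with period 7.

7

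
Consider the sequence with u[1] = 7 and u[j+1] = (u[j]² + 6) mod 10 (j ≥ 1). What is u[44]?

5

Listing terms: u[1] = 7; u[2] = 5; u[3] = 1; u[4] = 7.
The sequence repeats with period 3.
So u[44] = u[1 + ((44-1) mod 3)] = u[2] = 5.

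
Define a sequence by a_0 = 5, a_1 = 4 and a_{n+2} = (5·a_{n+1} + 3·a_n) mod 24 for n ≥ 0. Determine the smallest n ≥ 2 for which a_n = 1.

5

Computing terms: a_0 = 5; a_1 = 4; a_2 = 11; a_3 = 19; a_4 = 8; a_5 = 1; a_6 = 5; a_7 = 4.
The sequence repeats with period 6.
The value 1 first appears (with n ≥ 2) at a_5.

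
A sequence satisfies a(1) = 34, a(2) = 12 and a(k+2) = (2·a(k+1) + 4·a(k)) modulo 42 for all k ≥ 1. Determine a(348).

Listing terms: a(1) = 34,  a(2) = 12,  a(3) = 34,  a(4) = 32,  a(5) = 32,  a(6) = 24,  a(7) = 8,  a(8) = 28,  a(9) = 4,  a(10) = 36,  a(11) = 4,  a(12) = 26,  a(13) = 26,  a(14) = 30,  a(15) = 38,  a(16) = 28,  a(17) = 40,  a(18) = 24,  a(19) = 40,  a(20) = 8,  a(21) = 8,  a(22) = 6,  a(23) = 2,  a(24) = 28,  a(25) = 22,  a(26) = 30,  a(27) = 22,  a(28) = 38,  a(29) = 38,  a(30) = 18,  a(31) = 20,  a(32) = 28,  a(33) = 10,  a(34) = 6,  a(35) = 10,  a(36) = 2,  a(37) = 2,  a(38) = 12,  a(39) = 32,  a(40) = 28,  a(41) = 16,  a(42) = 18,  a(43) = 16,  a(44) = 20,  a(45) = 20,  a(46) = 36,  a(47) = 26,  a(48) = 28,  a(49) = 34,  a(50) = 12.
The sequence repeats with period 48.
So a(348) = a(1 + ((348-1) mod 48)) = a(12) = 26.

26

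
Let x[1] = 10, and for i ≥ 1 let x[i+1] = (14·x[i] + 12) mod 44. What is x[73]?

Computing terms: x[1] = 10,  x[2] = 20,  x[3] = 28,  x[4] = 8,  x[5] = 36,  x[6] = 32,  x[7] = 20.
Since x[7] = x[2] = 20, the sequence is eventually periodic: after a pre-period of length 1 it cycles with period 5.
For i ≥ 2, x[i] depends only on (i - 2) mod 5. (73 - 2) mod 5 = 1, so x[73] = x[3] = 28.

28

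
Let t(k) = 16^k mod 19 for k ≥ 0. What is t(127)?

Listing terms: t(0) = 1; t(1) = 16; t(2) = 9; t(3) = 11; t(4) = 5; t(5) = 4; t(6) = 7; t(7) = 17; t(8) = 6; t(9) = 1.
The sequence repeats with period 9.
So t(127) = t(0 + ((127-0) mod 9)) = t(1) = 16.

16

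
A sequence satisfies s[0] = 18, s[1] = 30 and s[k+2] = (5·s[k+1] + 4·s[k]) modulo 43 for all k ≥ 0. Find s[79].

We have s[0] = 18; s[1] = 30; s[2] = 7; s[3] = 26; s[4] = 29; s[5] = 34; s[6] = 28; s[7] = 18; s[8] = 30.
The sequence repeats with period 7.
(79 - 0) mod 7 = 2, so s[79] = s[2] = 7.

7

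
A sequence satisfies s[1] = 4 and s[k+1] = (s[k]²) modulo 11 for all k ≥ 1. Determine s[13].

s[1] = 4; s[2] = 5; s[3] = 3; s[4] = 9; s[5] = 4.
The sequence repeats with period 4.
So s[13] = s[1 + ((13-1) mod 4)] = s[1] = 4.

4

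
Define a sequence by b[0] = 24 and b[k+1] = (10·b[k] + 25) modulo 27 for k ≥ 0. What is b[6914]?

b[0] = 24, b[1] = 22, b[2] = 2, b[3] = 18, b[4] = 16, b[5] = 23, b[6] = 12, b[7] = 10, b[8] = 17, b[9] = 6, b[10] = 4, b[11] = 11, b[12] = 0, b[13] = 25, b[14] = 5, b[15] = 21, b[16] = 19, b[17] = 26, b[18] = 15, b[19] = 13, b[20] = 20, b[21] = 9, b[22] = 7, b[23] = 14, b[24] = 3, b[25] = 1, b[26] = 8, b[27] = 24.
The sequence repeats with period 27.
So b[6914] = b[0 + ((6914-0) mod 27)] = b[2] = 2.

2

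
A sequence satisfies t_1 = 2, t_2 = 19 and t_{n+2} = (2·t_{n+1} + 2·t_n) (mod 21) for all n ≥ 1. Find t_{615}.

t_1 = 2; t_2 = 19; t_3 = 0; t_4 = 17; t_5 = 13; t_6 = 18; t_7 = 20; t_8 = 13; t_9 = 3; t_{10} = 11; t_{11} = 7; t_{12} = 15; t_{13} = 2; t_{14} = 13; t_{15} = 9; t_{16} = 2; t_{17} = 1; t_{18} = 6; t_{19} = 14; t_{20} = 19; t_{21} = 3; t_{22} = 2; t_{23} = 10; t_{24} = 3; t_{25} = 5; t_{26} = 16; t_{27} = 0; t_{28} = 11; t_{29} = 1; t_{30} = 3; t_{31} = 8; t_{32} = 1; t_{33} = 18; t_{34} = 17; t_{35} = 7; t_{36} = 6; t_{37} = 5; t_{38} = 1; t_{39} = 12; t_{40} = 5; t_{41} = 13; t_{42} = 15; t_{43} = 14; t_{44} = 16; t_{45} = 18; t_{46} = 5; t_{47} = 4; t_{48} = 18; t_{49} = 2; t_{50} = 19.
Since (t_{49}, t_{50}) = (t_1, t_2) = (2, 19) (two consecutive terms determine the rest), the sequence is periodic with period 48.
So t_{615} = t_{1 + ((615-1) mod 48)} = t_{39} = 12.

12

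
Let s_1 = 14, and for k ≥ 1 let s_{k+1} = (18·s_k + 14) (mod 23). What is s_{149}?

22

We have s_1 = 14,  s_2 = 13,  s_3 = 18,  s_4 = 16,  s_5 = 3,  s_6 = 22,  s_7 = 19,  s_8 = 11,  s_9 = 5,  s_{10} = 12,  s_{11} = 0,  s_{12} = 14.
Since s_{12} = s_1 = 14, the sequence is periodic with period 11.
(149 - 1) mod 11 = 5, so s_{149} = s_6 = 22.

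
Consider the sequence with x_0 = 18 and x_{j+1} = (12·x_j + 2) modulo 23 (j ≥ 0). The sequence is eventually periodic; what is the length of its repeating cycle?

x_0 = 18,  x_1 = 11,  x_2 = 19,  x_3 = 0,  x_4 = 2,  x_5 = 3,  x_6 = 15,  x_7 = 21,  x_8 = 1,  x_9 = 14,  x_{10} = 9,  x_{11} = 18.
Since x_{11} = x_0 = 18, the sequence is periodic with period 11.

11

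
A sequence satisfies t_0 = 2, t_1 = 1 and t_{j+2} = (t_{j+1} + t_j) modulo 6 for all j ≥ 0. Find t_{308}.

1

t_0 = 2, t_1 = 1, t_2 = 3, t_3 = 4, t_4 = 1, t_5 = 5, t_6 = 0, t_7 = 5, t_8 = 5, t_9 = 4, t_{10} = 3, t_{11} = 1, t_{12} = 4, t_{13} = 5, t_{14} = 3, t_{15} = 2, t_{16} = 5, t_{17} = 1, t_{18} = 0, t_{19} = 1, t_{20} = 1, t_{21} = 2, t_{22} = 3, t_{23} = 5, t_{24} = 2, t_{25} = 1.
Since (t_{24}, t_{25}) = (t_0, t_1) = (2, 1) (two consecutive terms determine the rest), the sequence is periodic with period 24.
(308 - 0) mod 24 = 20, so t_{308} = t_{20} = 1.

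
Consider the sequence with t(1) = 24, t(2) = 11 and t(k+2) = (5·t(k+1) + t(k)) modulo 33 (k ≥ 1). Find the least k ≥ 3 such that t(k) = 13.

Listing terms: t(1) = 24,  t(2) = 11,  t(3) = 13,  t(4) = 10,  t(5) = 30,  t(6) = 28,  t(7) = 5,  t(8) = 20,  t(9) = 6,  t(10) = 17,  t(11) = 25,  t(12) = 10,  t(13) = 9,  t(14) = 22,  t(15) = 20,  t(16) = 23,  t(17) = 3,  t(18) = 5,  t(19) = 28,  t(20) = 13,  t(21) = 27,  t(22) = 16,  t(23) = 8,  t(24) = 23,  t(25) = 24,  t(26) = 11.
The sequence repeats with period 24.
The value 13 first appears (with k ≥ 3) at t(3).

3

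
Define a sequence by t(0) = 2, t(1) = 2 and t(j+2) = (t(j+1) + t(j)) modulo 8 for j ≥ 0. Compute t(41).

0

Computing terms: t(0) = 2, t(1) = 2, t(2) = 4, t(3) = 6, t(4) = 2, t(5) = 0, t(6) = 2, t(7) = 2.
Since (t(6), t(7)) = (t(0), t(1)) = (2, 2) (two consecutive terms determine the rest), the sequence is periodic with period 6.
So t(41) = t(0 + ((41-0) mod 6)) = t(5) = 0.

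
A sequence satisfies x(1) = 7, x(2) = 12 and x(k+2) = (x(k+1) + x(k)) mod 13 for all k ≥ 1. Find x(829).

7

Listing terms: x(1) = 7, x(2) = 12, x(3) = 6, x(4) = 5, x(5) = 11, x(6) = 3, x(7) = 1, x(8) = 4, x(9) = 5, x(10) = 9, x(11) = 1, x(12) = 10, x(13) = 11, x(14) = 8, x(15) = 6, x(16) = 1, x(17) = 7, x(18) = 8, x(19) = 2, x(20) = 10, x(21) = 12, x(22) = 9, x(23) = 8, x(24) = 4, x(25) = 12, x(26) = 3, x(27) = 2, x(28) = 5, x(29) = 7, x(30) = 12.
The sequence repeats with period 28.
(829 - 1) mod 28 = 16, so x(829) = x(17) = 7.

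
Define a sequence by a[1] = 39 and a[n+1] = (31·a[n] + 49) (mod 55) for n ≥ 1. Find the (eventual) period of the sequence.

5

a[1] = 39, a[2] = 48, a[3] = 52, a[4] = 11, a[5] = 5, a[6] = 39.
The sequence repeats with period 5.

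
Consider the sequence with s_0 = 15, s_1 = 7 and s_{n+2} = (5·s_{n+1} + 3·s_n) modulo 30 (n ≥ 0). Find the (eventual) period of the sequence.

24

Listing terms: s_0 = 15, s_1 = 7, s_2 = 20, s_3 = 1, s_4 = 5, s_5 = 28, s_6 = 5, s_7 = 19, s_8 = 20, s_9 = 7, s_{10} = 5, s_{11} = 16, s_{12} = 5, s_{13} = 13, s_{14} = 20, s_{15} = 19, s_{16} = 5, s_{17} = 22, s_{18} = 5, s_{19} = 1, s_{20} = 20, s_{21} = 13, s_{22} = 5, s_{23} = 4, s_{24} = 5, s_{25} = 7, s_{26} = 20.
Since (s_{25}, s_{26}) = (s_1, s_2) = (7, 20) (two consecutive terms determine the rest), the sequence is eventually periodic: after a pre-period of length 1 it cycles with period 24.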